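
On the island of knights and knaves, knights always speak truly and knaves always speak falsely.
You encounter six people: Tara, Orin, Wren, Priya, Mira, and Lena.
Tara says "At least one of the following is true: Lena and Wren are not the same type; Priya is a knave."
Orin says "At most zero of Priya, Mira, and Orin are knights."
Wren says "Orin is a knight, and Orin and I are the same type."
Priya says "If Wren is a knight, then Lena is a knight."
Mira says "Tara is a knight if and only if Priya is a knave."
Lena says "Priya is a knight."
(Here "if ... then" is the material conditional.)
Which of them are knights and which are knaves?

Tara is a knight, so "at least one of the following is true: Lena and Wren are not the same type; Priya is a knave" must be true — and it is.
Orin is a knave, so "at most zero of Priya, Mira, and Orin are knights" must be False — and it is.
Wren is a knave; "Orin is a knight, and Orin and I are the same type" is False, as required.
Priya is a knight, and the claim "if Wren is a knight, then Lena is a knight" is indeed true.
As a knave, Mira's statement "Tara is a knight if and only if Priya is a knave" should be False; it is.
Lena is a knight, and the claim "Priya is a knight" is indeed true.

Tara is a knight, Orin is a knave, Wren is a knave, Priya is a knight, Mira is a knave, and Lena is a knight.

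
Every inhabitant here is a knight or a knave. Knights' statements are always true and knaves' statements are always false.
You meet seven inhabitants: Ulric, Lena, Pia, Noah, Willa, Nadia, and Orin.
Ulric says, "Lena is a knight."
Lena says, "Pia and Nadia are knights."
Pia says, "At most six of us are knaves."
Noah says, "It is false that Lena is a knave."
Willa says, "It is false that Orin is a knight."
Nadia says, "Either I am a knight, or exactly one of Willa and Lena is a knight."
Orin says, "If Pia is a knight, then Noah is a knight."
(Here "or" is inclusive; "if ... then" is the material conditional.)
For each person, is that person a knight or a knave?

As a knight, Ulric's statement "Lena is a knight" should be True; it is.
Lena is a knight, so "Pia and Nadia are knights" must be True — and it is.
Pia is a knight, so "at most six of us are knaves" must be True — and it is.
Noah is a knight, so "it is false that Lena is a knave" must be True — and it is.
Willa is a knave, and the claim "it is false that Orin is a knight" is indeed false.
Nadia is a knight, and the claim "either I am a knight, or exactly one of Willa and Lena is a knight" is indeed True.
Orin is a knight; "if Pia is a knight, then Noah is a knight" is True, as required.

Ulric is a knight, Lena is a knight, Pia is a knight, Noah is a knight, Willa is a knave, Nadia is a knight, and Orin is a knight.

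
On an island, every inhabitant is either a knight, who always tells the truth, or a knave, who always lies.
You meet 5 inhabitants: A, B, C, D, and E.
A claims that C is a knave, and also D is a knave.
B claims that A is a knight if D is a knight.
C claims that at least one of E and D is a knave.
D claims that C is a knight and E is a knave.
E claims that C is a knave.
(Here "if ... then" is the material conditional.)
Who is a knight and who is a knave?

A is a knave, B is a knave, C is a knight, D is a knight, and E is a knave.

Suppose A is a knight. Then A's statement "C is a knave, and also D is a knave" would have to be true. Checking the 16 ways to assign the others, none is consistent with every speaker.
(For instance, with B=knave, C=knight, D=knight, E=knave, A's claim "C is a knave, and also D is a knave" comes out false where it would need to be true.)
So A must be a knave, making "C is a knave, and also D is a knave" false. Taking A=knave, B=knave, C=knight, D=knight, E=knave, each remaining statement checks out:
  B (knave): "A is a knight if D is a knight" — false. ✓
  C (knight): "at least one of E and D is a knave" — true. ✓
  D (knight): "C is a knight and E is a knave" — true. ✓
  E (knave): "C is a knave" — false. ✓
This is the unique consistent assignment.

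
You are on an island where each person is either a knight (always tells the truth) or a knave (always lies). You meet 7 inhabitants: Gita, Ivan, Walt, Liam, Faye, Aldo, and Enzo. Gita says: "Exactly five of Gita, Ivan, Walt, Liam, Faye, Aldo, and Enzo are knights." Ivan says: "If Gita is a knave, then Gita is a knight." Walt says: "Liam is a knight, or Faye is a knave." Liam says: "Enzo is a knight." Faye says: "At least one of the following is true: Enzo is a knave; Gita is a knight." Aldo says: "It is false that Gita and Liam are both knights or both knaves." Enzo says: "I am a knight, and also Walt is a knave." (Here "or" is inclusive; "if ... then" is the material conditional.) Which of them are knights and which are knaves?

Gita is a knave, Ivan is a knave, Walt is a knave, Liam is a knave, Faye is a knight, Aldo is a knave, and Enzo is a knave.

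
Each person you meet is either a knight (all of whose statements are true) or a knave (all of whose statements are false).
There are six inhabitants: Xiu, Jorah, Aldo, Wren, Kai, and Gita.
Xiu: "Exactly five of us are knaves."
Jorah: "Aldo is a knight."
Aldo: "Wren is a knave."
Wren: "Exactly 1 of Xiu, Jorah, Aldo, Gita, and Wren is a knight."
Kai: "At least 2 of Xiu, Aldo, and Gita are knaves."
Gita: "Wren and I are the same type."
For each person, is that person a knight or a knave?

Xiu is a knave, Jorah is a knave, Aldo is a knave, Wren is a knight, Kai is a knight, and Gita is a knave.

Xiu is a knave, and the claim "exactly five of us are knaves" is indeed False.
Jorah is a knave, so "Aldo is a knight" must be False — and it is.
Since Aldo is a knave, "Wren is a knave" needs to be False, which holds.
Wren is a knight; "exactly 1 of Xiu, Jorah, Aldo, Gita, and Wren is a knight" is true, as required.
Kai (knight): "at least 2 of Xiu, Aldo, and Gita are knaves" — true. ✓
Gita is a knave, so "Wren and I are the same type" must be False — and it is.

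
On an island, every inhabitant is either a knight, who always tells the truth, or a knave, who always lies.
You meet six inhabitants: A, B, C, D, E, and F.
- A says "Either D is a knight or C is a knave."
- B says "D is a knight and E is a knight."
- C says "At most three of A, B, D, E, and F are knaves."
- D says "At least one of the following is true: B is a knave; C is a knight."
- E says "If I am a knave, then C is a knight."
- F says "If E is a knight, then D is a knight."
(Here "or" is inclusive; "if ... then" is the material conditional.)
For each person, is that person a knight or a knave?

A is a knight, B is a knight, C is a knight, D is a knight, E is a knight, and F is a knight.

A is a knight, so "either D is a knight or C is a knave" must be true — and it is.
B is a knight; "D is a knight and E is a knight" is true, as required.
Since C is a knight, "at most three of A, B, D, E, and F are knaves" needs to be true, which holds.
D is a knight, so "at least one of the following is true: B is a knave; C is a knight" must be true — and it is.
As a knight, E's statement "if I am a knave, then C is a knight" should be true; it is.
F is a knight, so "if E is a knight, then D is a knight" must be true — and it is.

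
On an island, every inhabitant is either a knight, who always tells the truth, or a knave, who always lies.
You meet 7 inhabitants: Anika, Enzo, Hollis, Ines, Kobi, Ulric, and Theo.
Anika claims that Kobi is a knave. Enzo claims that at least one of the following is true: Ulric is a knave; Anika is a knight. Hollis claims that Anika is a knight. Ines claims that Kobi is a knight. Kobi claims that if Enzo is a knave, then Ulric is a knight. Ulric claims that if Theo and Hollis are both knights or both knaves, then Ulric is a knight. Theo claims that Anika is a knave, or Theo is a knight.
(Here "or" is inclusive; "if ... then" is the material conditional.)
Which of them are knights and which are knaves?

Anika is a knave, Enzo is a knave, Hollis is a knave, Ines is a knight, Kobi is a knight, Ulric is a knight, and Theo is a knight.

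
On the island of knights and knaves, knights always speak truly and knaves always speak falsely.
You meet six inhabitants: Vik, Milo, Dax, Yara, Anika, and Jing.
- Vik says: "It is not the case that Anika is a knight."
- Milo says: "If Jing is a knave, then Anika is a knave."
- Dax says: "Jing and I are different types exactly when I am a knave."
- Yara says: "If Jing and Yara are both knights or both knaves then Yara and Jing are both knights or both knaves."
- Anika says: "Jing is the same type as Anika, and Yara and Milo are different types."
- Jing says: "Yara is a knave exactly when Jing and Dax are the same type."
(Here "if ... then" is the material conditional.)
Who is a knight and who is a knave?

Vik (knight): "it is not the case that Anika is a knight" — True. ✓
Milo is a knight, so "if Jing is a knave, then Anika is a knave" must be True — and it is.
Dax is a knave, and the claim "Jing and I are different types exactly when I am a knave" is indeed false.
Yara is a knight, so "if Jing and Yara are both knights or both knaves then Yara and Jing are both knights or both knaves" must be True — and it is.
Anika (knave): "Jing is the same type as Anika, and Yara and Milo are different types" — false. ✓
Jing is a knave, and the claim "Yara is a knave exactly when Jing and Dax are the same type" is indeed false.

Vik is a knight, Milo is a knight, Dax is a knave, Yara is a knight, Anika is a knave, and Jing is a knave.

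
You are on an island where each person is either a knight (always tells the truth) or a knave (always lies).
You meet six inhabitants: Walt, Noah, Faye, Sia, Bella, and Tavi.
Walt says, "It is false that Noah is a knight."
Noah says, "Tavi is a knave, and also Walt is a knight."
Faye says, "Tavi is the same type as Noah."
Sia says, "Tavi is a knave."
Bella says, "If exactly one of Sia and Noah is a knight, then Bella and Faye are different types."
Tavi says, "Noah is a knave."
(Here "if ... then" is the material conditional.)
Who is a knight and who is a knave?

Walt is a knight, Noah is a knave, Faye is a knave, Sia is a knave, Bella is a knight, and Tavi is a knight.

As a knight, Walt's statement "it is false that Noah is a knight" should be True; it is.
Since Noah is a knave, "Tavi is a knave, and also Walt is a knight" needs to be false, which holds.
Since Faye is a knave, "Tavi is the same type as Noah" needs to be false, which holds.
Since Sia is a knave, "Tavi is a knave" needs to be false, which holds.
Bella (knight): "if exactly one of Sia and Noah is a knight, then Bella and Faye are different types" — True. ✓
As a knight, Tavi's statement "Noah is a knave" should be True; it is.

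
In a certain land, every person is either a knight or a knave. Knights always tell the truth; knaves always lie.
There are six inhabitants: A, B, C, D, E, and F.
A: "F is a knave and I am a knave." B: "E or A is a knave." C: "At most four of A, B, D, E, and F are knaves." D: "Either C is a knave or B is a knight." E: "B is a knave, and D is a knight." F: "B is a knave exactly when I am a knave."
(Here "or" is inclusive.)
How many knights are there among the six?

4

The unique consistent assignment is A=knave, B=knight, C=knight, D=knight, E=knave, F=knight.
That has 4 knights.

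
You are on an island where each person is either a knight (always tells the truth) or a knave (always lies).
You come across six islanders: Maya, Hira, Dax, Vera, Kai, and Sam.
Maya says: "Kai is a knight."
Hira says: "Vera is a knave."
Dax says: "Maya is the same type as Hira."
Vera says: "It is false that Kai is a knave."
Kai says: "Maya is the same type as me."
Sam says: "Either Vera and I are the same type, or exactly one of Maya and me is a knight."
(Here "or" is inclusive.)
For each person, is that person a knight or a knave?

Knights: Maya, Vera, Kai, and Sam. Knaves: Hira and Dax.

Maya is a knight, and the claim "Kai is a knight" is indeed true.
As a knave, Hira's statement "Vera is a knave" should be False; it is.
Since Dax is a knave, "Maya is the same type as Hira" needs to be False, which holds.
Vera is a knight, and the claim "it is false that Kai is a knave" is indeed true.
Kai is a knight, so "Maya is the same type as me" must be true — and it is.
Sam is a knight, so "either Vera and I are the same type, or exactly one of Maya and me is a knight" must be true — and it is.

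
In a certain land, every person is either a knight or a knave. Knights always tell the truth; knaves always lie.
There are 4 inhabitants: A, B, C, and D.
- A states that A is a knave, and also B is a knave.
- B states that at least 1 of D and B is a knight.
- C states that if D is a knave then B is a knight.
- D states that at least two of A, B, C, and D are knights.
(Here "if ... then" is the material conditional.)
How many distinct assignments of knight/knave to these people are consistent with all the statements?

1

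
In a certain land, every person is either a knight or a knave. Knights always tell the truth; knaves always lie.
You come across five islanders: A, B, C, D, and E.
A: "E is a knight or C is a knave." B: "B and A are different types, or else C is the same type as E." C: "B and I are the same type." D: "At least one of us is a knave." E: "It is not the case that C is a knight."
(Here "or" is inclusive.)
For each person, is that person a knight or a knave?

A is a knave, and the claim "E is a knight or C is a knave" is indeed false.
As a knight, B's statement "B and A are different types, or else C is the same type as E" should be True; it is.
Since C is a knight, "B and I are the same type" needs to be True, which holds.
D is a knight; "at least one of us is a knave" is True, as required.
Since E is a knave, "it is not the case that C is a knight" needs to be false, which holds.

A is a knave, B is a knight, C is a knight, D is a knight, and E is a knave.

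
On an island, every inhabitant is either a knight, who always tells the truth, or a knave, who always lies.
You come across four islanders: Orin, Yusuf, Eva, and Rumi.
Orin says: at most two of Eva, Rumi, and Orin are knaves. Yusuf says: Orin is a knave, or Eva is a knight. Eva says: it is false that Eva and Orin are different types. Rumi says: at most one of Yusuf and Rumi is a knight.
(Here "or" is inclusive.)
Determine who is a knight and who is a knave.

Suppose Orin is a knave. Then Orin's statement "at most two of Eva, Rumi, and Orin are knaves" would have to be false. Checking the 8 ways to assign the others, none is consistent with every speaker.
(For instance, with Yusuf=knave, Eva=knave, Rumi=knight, Orin's claim "at most two of Eva, Rumi, and Orin are knaves" comes out true where it would need to be false.)
So Orin must be a knight, making "at most two of Eva, Rumi, and Orin are knaves" true. Taking Orin=knight, Yusuf=knave, Eva=knave, Rumi=knight, each remaining statement checks out:
  Yusuf (knave): "Orin is a knave, or Eva is a knight" — false. ✓
  Eva (knave): "it is false that Eva and Orin are different types" — false. ✓
  Rumi (knight): "at most one of Yusuf and Rumi is a knight" — true. ✓
This is the unique consistent assignment.

Orin is a knight, Yusuf is a knave, Eva is a knave, and Rumi is a knight.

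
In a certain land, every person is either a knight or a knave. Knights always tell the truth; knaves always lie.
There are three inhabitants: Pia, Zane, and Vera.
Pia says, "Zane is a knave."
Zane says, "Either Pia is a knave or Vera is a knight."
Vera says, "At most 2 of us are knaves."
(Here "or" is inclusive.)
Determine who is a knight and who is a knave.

Pia is a knave, Zane is a knight, and Vera is a knight.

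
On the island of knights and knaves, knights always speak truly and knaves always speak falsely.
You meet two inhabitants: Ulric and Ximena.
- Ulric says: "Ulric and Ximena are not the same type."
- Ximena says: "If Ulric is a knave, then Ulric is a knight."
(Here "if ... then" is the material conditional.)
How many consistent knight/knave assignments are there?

1

Consistent assignments:
  Ulric=knave, Ximena=knave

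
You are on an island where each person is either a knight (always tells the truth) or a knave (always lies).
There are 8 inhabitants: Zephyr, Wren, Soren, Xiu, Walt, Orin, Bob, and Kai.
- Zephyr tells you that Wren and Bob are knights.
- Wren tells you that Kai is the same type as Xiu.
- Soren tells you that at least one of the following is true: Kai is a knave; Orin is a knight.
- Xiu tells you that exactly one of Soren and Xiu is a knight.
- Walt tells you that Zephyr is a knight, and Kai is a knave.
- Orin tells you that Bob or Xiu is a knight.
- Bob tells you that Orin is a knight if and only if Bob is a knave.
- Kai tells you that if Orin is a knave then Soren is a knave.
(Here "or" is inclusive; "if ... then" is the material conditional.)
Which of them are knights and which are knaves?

Zephyr is a knave, and the claim "Wren and Bob are knights" is indeed False.
Since Wren is a knave, "Kai is the same type as Xiu" needs to be False, which holds.
Soren is a knave, and the claim "at least one of the following is true: Kai is a knave; Orin is a knight" is indeed False.
Since Xiu is a knave, "exactly one of Soren and Xiu is a knight" needs to be False, which holds.
Walt is a knave, so "Zephyr is a knight, and Kai is a knave" must be False — and it is.
Since Orin is a knave, "Bob or Xiu is a knight" needs to be False, which holds.
Since Bob is a knave, "Orin is a knight if and only if Bob is a knave" needs to be False, which holds.
Kai (knight): "if Orin is a knave then Soren is a knave" — True. ✓

Zephyr is a knave, Wren is a knave, Soren is a knave, Xiu is a knave, Walt is a knave, Orin is a knave, Bob is a knave, and Kai is a knight.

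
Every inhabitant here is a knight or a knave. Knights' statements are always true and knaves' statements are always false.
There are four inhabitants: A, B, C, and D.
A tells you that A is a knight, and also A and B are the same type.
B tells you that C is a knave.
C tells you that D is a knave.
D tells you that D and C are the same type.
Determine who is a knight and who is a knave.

A is a knave, B is a knave, C is a knight, and D is a knave.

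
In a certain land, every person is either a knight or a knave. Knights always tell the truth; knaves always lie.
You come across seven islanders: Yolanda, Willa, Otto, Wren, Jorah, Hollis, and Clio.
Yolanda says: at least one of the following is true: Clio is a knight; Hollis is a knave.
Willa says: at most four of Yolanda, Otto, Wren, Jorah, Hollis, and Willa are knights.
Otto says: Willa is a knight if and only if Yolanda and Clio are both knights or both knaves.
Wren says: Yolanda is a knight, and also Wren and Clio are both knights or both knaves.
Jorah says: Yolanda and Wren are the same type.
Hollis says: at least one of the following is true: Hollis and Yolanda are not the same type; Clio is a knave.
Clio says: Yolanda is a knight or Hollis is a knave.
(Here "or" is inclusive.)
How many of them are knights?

The unique consistent assignment is Yolanda=knave, Willa=knight, Otto=knight, Wren=knave, Jorah=knight, Hollis=knight, Clio=knave.
That has 4 knights.

4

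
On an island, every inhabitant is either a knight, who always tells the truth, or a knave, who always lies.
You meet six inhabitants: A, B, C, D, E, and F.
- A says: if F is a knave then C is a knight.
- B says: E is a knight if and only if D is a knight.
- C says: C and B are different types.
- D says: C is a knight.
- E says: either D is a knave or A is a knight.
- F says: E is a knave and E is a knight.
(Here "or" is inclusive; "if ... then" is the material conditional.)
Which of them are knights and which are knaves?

A is a knave, so "if F is a knave then C is a knight" must be false — and it is.
Since B is a knave, "E is a knight if and only if D is a knight" needs to be false, which holds.
Since C is a knave, "C and B are different types" needs to be false, which holds.
As a knave, D's statement "C is a knight" should be false; it is.
E is a knight, so "either D is a knave or A is a knight" must be true — and it is.
F (knave): "E is a knave and E is a knight" — false. ✓

A is a knave, B is a knave, C is a knave, D is a knave, E is a knight, and F is a knave.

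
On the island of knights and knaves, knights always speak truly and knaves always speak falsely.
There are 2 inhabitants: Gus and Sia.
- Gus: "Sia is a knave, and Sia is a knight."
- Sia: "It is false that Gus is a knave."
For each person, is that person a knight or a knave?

Gus is a knave and Sia is a knave.

Gus is a knave, and the claim "Sia is a knave, and Sia is a knight" is indeed False.
Sia (knave): "it is false that Gus is a knave" — False. ✓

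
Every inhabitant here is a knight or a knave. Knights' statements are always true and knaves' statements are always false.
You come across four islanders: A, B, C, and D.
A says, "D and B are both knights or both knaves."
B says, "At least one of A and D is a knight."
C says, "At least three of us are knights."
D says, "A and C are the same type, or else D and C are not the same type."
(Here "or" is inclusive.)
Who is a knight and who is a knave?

Knights: A, B, C, and D. Knaves: none.

Suppose A is a knave. Then A's statement "D and B are both knights or both knaves" would have to be false. Checking the 8 ways to assign the others, none is consistent with every speaker.
(For instance, with B=knight, C=knight, D=knight, A's claim "D and B are both knights or both knaves" comes out true where it would need to be false.)
So A must be a knight, making "D and B are both knights or both knaves" true. Taking A=knight, B=knight, C=knight, D=knight, each remaining statement checks out:
  B (knight): "at least one of A and D is a knight" — true. ✓
  C (knight): "at least three of us are knights" — true. ✓
  D (knight): "A and C are the same type, or else D and C are not the same type" — true. ✓
This is the unique consistent assignment.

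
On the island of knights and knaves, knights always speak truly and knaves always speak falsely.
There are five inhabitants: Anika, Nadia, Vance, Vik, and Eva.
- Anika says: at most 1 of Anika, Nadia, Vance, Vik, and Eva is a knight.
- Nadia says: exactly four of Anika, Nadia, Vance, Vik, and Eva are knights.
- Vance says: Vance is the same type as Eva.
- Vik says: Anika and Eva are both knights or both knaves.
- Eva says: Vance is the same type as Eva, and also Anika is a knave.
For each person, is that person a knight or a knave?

Knights: Vance and Eva. Knaves: Anika, Nadia, and Vik.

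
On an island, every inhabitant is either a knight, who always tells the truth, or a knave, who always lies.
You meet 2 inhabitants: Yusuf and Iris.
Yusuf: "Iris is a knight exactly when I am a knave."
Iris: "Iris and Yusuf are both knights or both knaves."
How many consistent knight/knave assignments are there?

Consistent assignments:
  Yusuf=knight, Iris=knave

1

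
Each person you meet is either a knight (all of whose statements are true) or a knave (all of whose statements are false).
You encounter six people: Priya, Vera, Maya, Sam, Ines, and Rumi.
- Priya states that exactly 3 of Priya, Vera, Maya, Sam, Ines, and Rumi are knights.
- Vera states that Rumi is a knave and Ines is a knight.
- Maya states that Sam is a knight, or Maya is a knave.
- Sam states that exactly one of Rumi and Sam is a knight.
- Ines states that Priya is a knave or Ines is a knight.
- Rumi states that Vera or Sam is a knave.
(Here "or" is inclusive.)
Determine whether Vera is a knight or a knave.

Vera is a knight.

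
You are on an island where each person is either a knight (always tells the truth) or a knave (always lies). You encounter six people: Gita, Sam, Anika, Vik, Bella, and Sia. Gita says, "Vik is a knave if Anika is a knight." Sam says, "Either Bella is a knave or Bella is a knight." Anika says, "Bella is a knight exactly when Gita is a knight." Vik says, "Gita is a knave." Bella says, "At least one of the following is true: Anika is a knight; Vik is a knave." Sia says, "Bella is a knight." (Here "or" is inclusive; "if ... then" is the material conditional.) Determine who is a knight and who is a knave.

Gita is a knight, so "Vik is a knave if Anika is a knight" must be true — and it is.
Sam is a knight, so "either Bella is a knave or Bella is a knight" must be true — and it is.
Since Anika is a knight, "Bella is a knight exactly when Gita is a knight" needs to be true, which holds.
Vik is a knave, and the claim "Gita is a knave" is indeed False.
Bella is a knight; "at least one of the following is true: Anika is a knight; Vik is a knave" is true, as required.
Sia is a knight, and the claim "Bella is a knight" is indeed true.

Gita is a knight, Sam is a knight, Anika is a knight, Vik is a knave, Bella is a knight, and Sia is a knight.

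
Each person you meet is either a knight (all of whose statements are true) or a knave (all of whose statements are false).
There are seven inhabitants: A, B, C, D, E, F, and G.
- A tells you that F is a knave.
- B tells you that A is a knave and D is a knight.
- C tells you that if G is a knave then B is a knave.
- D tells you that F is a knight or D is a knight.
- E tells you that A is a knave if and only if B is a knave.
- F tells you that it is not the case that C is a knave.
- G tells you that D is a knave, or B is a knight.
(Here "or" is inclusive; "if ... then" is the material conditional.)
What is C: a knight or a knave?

C is a knight.

Consistent assignments: {A=knave, B=knight, C=knight, D=knight, E=knave, F=knight, G=knight}
In every consistent assignment, C is a knight.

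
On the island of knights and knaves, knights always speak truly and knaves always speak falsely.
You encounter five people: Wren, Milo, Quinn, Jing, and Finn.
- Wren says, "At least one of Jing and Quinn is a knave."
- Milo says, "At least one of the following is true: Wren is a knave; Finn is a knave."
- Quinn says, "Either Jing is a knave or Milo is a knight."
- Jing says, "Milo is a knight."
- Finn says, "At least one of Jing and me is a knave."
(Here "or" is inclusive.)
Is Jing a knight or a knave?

Jing is a knave.

Consistent assignments: {Wren=knight, Milo=knave, Quinn=knight, Jing=knave, Finn=knight}
In every consistent assignment, Jing is a knave.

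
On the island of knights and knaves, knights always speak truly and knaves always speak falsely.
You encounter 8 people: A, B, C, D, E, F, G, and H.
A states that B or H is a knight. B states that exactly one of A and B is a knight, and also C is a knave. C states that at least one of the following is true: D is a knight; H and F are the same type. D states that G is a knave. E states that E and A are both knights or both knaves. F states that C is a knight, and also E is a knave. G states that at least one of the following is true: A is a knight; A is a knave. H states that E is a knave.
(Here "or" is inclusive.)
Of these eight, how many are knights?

The unique consistent assignment is A=knight, B=knave, C=knight, D=knave, E=knave, F=knight, G=knight, H=knight.
That has 5 knights.

5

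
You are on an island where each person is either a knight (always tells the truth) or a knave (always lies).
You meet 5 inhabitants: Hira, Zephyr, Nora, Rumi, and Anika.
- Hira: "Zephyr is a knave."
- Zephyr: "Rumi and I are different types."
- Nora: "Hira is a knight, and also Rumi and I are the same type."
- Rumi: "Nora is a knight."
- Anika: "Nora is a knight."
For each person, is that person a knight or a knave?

Since Hira is a knave, "Zephyr is a knave" needs to be False, which holds.
Zephyr (knight): "Rumi and I are different types" — True. ✓
Nora is a knave, so "Hira is a knight, and also Rumi and I are the same type" must be False — and it is.
Rumi is a knave, so "Nora is a knight" must be False — and it is.
Anika (knave): "Nora is a knight" — False. ✓

Hira is a knave, Zephyr is a knight, Nora is a knave, Rumi is a knave, and Anika is a knave.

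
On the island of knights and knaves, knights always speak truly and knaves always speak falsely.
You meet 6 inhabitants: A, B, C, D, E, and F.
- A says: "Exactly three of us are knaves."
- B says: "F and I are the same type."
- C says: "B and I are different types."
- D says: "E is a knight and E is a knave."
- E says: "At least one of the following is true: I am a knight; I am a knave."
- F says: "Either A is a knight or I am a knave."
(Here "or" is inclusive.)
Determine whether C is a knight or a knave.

C is a knave.

Consistent assignments: {A=knight, B=knave, C=knave, D=knave, E=knight, F=knight}
In every consistent assignment, C is a knave.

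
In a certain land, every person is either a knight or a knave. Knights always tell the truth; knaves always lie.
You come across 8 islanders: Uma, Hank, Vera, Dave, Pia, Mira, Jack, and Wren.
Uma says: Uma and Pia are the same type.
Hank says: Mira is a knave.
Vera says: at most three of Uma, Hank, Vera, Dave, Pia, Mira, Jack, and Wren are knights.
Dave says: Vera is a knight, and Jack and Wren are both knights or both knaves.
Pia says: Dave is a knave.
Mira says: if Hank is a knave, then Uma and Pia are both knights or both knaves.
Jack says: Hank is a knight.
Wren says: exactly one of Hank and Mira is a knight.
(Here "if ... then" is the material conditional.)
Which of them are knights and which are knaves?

Knights: Uma, Pia, Mira, and Wren. Knaves: Hank, Vera, Dave, and Jack.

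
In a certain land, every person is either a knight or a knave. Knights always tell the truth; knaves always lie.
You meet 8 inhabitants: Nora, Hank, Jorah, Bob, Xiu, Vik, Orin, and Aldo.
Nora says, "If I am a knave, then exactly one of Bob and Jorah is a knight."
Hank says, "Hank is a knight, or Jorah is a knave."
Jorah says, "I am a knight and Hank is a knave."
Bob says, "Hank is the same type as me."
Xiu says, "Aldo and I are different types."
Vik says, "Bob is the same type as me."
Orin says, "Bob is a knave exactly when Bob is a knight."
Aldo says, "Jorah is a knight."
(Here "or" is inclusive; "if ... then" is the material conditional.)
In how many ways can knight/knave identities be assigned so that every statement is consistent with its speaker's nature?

4

Consistent assignments:
  Nora=knight, Hank=knight, Jorah=knave, Bob=knight, Xiu=knight, Vik=knight, Orin=knave, Aldo=knave
  Nora=knight, Hank=knight, Jorah=knave, Bob=knight, Xiu=knight, Vik=knave, Orin=knave, Aldo=knave
  Nora=knight, Hank=knight, Jorah=knave, Bob=knight, Xiu=knave, Vik=knight, Orin=knave, Aldo=knave
  Nora=knight, Hank=knight, Jorah=knave, Bob=knight, Xiu=knave, Vik=knave, Orin=knave, Aldo=knave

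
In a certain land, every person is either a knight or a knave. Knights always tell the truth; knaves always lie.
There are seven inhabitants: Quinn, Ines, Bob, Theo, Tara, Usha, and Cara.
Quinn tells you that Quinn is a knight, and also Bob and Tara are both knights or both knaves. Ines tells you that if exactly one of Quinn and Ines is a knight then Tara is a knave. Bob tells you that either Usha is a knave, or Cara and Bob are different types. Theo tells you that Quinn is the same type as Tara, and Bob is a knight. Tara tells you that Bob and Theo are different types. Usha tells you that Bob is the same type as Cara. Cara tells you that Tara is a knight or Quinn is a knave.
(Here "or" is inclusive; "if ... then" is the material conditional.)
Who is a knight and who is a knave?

Knights: Quinn, Ines, and Usha. Knaves: Bob, Theo, Tara, and Cara.

Since Quinn is a knight, "Quinn is a knight, and also Bob and Tara are both knights or both knaves" needs to be true, which holds.
As a knight, Ines's statement "if exactly one of Quinn and Ines is a knight then Tara is a knave" should be true; it is.
Bob is a knave, and the claim "either Usha is a knave, or Cara and Bob are different types" is indeed False.
Theo is a knave, and the claim "Quinn is the same type as Tara, and Bob is a knight" is indeed False.
Tara is a knave; "Bob and Theo are different types" is False, as required.
Usha is a knight, and the claim "Bob is the same type as Cara" is indeed true.
Since Cara is a knave, "Tara is a knight or Quinn is a knave" needs to be False, which holds.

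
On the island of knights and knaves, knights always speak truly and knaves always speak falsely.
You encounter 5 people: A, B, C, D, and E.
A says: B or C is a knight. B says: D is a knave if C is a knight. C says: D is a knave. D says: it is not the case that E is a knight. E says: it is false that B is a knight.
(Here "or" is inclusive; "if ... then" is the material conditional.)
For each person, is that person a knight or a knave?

A is a knight, B is a knight, C is a knave, D is a knight, and E is a knave.

Suppose A is a knave. Then A's statement "B or C is a knight" would have to be false. Checking the 16 ways to assign the others, none is consistent with every speaker.
(For instance, with B=knight, C=knave, D=knight, E=knave, A's claim "B or C is a knight" comes out true where it would need to be false.)
So A must be a knight, making "B or C is a knight" true. Taking A=knight, B=knight, C=knave, D=knight, E=knave, each remaining statement checks out:
  B (knight): "D is a knave if C is a knight" — true. ✓
  C (knave): "D is a knave" — false. ✓
  D (knight): "it is not the case that E is a knight" — true. ✓
  E (knave): "it is false that B is a knight" — false. ✓
This is the unique consistent assignment.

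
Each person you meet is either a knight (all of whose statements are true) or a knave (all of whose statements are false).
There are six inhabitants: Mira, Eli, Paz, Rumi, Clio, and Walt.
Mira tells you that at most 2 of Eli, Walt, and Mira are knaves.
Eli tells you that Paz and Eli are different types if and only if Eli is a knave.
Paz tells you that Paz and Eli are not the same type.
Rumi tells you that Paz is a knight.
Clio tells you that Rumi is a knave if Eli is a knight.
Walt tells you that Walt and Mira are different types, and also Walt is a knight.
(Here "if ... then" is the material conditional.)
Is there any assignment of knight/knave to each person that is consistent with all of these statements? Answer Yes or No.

Yes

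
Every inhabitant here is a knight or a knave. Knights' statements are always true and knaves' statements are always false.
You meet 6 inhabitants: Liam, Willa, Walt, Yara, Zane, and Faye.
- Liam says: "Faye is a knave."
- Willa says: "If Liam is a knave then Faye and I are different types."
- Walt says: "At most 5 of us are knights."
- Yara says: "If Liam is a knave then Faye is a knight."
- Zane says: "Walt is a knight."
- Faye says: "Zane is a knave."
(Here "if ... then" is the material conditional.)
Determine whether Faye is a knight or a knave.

Consistent assignments: {Liam=knight, Willa=knight, Walt=knight, Yara=knight, Zane=knight, Faye=knave}
In every consistent assignment, Faye is a knave.

Faye is a knave.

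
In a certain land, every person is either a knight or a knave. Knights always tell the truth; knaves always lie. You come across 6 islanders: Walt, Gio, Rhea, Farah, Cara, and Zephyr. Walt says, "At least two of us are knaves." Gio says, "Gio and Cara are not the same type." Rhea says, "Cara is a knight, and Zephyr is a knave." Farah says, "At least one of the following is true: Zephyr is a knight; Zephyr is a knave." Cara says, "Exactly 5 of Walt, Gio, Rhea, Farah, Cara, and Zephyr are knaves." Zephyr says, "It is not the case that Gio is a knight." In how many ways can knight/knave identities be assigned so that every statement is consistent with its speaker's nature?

2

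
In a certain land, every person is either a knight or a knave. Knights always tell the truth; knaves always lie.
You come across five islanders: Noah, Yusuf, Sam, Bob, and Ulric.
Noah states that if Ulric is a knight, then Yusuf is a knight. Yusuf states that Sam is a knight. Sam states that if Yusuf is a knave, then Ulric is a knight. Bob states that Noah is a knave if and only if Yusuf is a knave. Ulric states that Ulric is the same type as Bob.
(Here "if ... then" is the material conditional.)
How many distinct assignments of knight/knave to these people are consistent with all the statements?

2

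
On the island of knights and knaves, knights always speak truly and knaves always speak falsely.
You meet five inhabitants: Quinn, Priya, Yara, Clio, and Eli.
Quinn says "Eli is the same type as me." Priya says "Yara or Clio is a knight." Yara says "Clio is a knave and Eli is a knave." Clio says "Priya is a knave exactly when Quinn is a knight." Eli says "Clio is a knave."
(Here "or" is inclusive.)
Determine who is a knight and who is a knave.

Quinn is a knave, Priya is a knave, Yara is a knave, Clio is a knave, and Eli is a knight.

Quinn (knave): "Eli is the same type as me" — False. ✓
Priya is a knave; "Yara or Clio is a knight" is False, as required.
Since Yara is a knave, "Clio is a knave and Eli is a knave" needs to be False, which holds.
Clio is a knave, so "Priya is a knave exactly when Quinn is a knight" must be False — and it is.
Eli is a knight, and the claim "Clio is a knave" is indeed true.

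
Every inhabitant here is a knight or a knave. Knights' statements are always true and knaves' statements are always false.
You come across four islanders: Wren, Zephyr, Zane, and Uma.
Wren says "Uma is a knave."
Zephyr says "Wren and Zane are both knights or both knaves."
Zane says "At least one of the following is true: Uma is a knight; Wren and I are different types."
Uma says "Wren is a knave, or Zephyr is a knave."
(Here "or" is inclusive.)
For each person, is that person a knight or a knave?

Knights: Zane and Uma. Knaves: Wren and Zephyr.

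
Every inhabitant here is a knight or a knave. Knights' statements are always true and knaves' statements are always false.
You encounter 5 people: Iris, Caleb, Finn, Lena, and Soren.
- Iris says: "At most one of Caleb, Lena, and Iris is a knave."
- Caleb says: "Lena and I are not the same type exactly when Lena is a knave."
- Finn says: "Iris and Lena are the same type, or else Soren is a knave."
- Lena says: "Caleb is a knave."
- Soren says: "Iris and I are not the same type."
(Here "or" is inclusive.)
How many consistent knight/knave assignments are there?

Consistent assignments:
  Iris=knave, Caleb=knight, Finn=knight, Lena=knave, Soren=knight
  Iris=knave, Caleb=knight, Finn=knight, Lena=knave, Soren=knave
  Iris=knave, Caleb=knave, Finn=knight, Lena=knight, Soren=knave
  Iris=knave, Caleb=knave, Finn=knave, Lena=knight, Soren=knight

4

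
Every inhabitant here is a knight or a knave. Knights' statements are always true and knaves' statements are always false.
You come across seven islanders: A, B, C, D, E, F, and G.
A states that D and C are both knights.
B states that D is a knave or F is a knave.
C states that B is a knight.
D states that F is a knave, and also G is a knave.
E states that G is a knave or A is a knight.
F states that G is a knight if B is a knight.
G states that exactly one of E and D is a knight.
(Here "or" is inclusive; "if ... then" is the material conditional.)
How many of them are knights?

5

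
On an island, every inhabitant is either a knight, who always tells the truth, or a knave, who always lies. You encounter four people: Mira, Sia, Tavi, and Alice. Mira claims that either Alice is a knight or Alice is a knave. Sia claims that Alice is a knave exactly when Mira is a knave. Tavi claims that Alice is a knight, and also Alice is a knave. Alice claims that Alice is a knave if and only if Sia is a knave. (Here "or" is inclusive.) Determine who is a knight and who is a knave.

Mira is a knight, Sia is a knight, Tavi is a knave, and Alice is a knight.

As a knight, Mira's statement "either Alice is a knight or Alice is a knave" should be true; it is.
As a knight, Sia's statement "Alice is a knave exactly when Mira is a knave" should be true; it is.
Tavi is a knave, so "Alice is a knight, and also Alice is a knave" must be False — and it is.
Alice (knight): "Alice is a knave if and only if Sia is a knave" — true. ✓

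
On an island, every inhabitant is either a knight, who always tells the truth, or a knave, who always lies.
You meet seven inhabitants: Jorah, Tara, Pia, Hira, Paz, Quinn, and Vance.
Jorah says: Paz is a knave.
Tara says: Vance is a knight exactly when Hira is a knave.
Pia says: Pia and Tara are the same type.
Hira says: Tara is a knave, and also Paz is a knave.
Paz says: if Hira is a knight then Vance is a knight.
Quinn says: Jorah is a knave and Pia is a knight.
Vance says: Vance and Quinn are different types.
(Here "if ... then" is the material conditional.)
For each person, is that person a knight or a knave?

Jorah is a knave, and the claim "Paz is a knave" is indeed false.
Tara is a knight; "Vance is a knight exactly when Hira is a knave" is true, as required.
Pia (knave): "Pia and Tara are the same type" — false. ✓
Hira is a knave; "Tara is a knave, and also Paz is a knave" is false, as required.
Paz (knight): "if Hira is a knight then Vance is a knight" — true. ✓
Quinn (knave): "Jorah is a knave and Pia is a knight" — false. ✓
As a knight, Vance's statement "Vance and Quinn are different types" should be true; it is.

Jorah is a knave, Tara is a knight, Pia is a knave, Hira is a knave, Paz is a knight, Quinn is a knave, and Vance is a knight.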